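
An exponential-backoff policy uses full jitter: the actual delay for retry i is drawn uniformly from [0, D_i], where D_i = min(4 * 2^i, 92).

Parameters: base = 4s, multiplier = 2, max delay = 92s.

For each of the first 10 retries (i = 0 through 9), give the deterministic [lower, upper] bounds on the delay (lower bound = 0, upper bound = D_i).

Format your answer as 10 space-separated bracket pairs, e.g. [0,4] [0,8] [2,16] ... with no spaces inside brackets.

Computing bounds per retry:
  i=0: D_i=min(4*2^0,92)=4, bounds=[0,4]
  i=1: D_i=min(4*2^1,92)=8, bounds=[0,8]
  i=2: D_i=min(4*2^2,92)=16, bounds=[0,16]
  i=3: D_i=min(4*2^3,92)=32, bounds=[0,32]
  i=4: D_i=min(4*2^4,92)=64, bounds=[0,64]
  i=5: D_i=min(4*2^5,92)=92, bounds=[0,92]
  i=6: D_i=min(4*2^6,92)=92, bounds=[0,92]
  i=7: D_i=min(4*2^7,92)=92, bounds=[0,92]
  i=8: D_i=min(4*2^8,92)=92, bounds=[0,92]
  i=9: D_i=min(4*2^9,92)=92, bounds=[0,92]

Answer: [0,4] [0,8] [0,16] [0,32] [0,64] [0,92] [0,92] [0,92] [0,92] [0,92]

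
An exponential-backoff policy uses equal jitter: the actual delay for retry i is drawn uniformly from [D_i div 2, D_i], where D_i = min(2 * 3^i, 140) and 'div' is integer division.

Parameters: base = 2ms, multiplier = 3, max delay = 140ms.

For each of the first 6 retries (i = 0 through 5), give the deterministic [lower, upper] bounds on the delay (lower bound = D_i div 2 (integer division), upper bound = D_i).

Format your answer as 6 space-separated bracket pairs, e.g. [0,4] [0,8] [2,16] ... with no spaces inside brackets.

Computing bounds per retry:
  i=0: D_i=min(2*3^0,140)=2, bounds=[1,2]
  i=1: D_i=min(2*3^1,140)=6, bounds=[3,6]
  i=2: D_i=min(2*3^2,140)=18, bounds=[9,18]
  i=3: D_i=min(2*3^3,140)=54, bounds=[27,54]
  i=4: D_i=min(2*3^4,140)=140, bounds=[70,140]
  i=5: D_i=min(2*3^5,140)=140, bounds=[70,140]

Answer: [1,2] [3,6] [9,18] [27,54] [70,140] [70,140]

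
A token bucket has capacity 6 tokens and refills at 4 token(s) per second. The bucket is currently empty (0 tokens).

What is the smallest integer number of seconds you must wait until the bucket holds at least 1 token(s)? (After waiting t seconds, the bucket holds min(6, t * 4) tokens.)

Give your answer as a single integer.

Need t * 4 >= 1, so t >= 1/4.
Smallest integer t = ceil(1/4) = 1.

Answer: 1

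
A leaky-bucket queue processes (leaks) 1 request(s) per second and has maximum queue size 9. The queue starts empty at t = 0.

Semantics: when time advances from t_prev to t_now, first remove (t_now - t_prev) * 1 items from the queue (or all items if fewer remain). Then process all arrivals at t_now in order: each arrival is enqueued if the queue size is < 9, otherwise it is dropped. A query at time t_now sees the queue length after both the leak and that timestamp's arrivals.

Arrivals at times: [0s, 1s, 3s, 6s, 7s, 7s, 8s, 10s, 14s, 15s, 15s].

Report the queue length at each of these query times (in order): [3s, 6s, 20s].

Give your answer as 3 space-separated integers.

Queue lengths at query times:
  query t=3s: backlog = 1
  query t=6s: backlog = 1
  query t=20s: backlog = 0

Answer: 1 1 0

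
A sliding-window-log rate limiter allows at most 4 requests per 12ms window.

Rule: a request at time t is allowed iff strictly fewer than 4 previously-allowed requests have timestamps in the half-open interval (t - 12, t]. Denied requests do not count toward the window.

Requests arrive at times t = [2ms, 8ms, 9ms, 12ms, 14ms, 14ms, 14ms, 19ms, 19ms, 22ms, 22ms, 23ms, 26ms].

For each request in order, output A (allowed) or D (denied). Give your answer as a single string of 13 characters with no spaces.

Tracking allowed requests in the window:
  req#1 t=2ms: ALLOW
  req#2 t=8ms: ALLOW
  req#3 t=9ms: ALLOW
  req#4 t=12ms: ALLOW
  req#5 t=14ms: ALLOW
  req#6 t=14ms: DENY
  req#7 t=14ms: DENY
  req#8 t=19ms: DENY
  req#9 t=19ms: DENY
  req#10 t=22ms: ALLOW
  req#11 t=22ms: ALLOW
  req#12 t=23ms: DENY
  req#13 t=26ms: ALLOW

Answer: AAAAADDDDAADA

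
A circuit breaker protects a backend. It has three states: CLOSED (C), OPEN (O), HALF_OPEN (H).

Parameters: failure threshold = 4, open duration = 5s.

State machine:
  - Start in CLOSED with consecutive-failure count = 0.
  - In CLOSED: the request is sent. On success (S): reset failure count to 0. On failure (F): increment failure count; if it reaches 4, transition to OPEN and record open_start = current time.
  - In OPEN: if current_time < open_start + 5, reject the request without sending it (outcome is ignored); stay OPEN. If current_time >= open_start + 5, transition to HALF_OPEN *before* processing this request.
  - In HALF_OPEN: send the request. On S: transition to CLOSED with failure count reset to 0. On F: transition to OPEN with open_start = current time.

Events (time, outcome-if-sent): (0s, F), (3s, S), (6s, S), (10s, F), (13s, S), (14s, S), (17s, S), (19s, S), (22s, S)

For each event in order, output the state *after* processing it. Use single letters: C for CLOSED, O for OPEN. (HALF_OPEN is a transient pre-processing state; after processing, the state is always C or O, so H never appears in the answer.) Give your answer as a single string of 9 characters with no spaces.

Answer: CCCCCCCCC

Derivation:
State after each event:
  event#1 t=0s outcome=F: state=CLOSED
  event#2 t=3s outcome=S: state=CLOSED
  event#3 t=6s outcome=S: state=CLOSED
  event#4 t=10s outcome=F: state=CLOSED
  event#5 t=13s outcome=S: state=CLOSED
  event#6 t=14s outcome=S: state=CLOSED
  event#7 t=17s outcome=S: state=CLOSED
  event#8 t=19s outcome=S: state=CLOSED
  event#9 t=22s outcome=S: state=CLOSED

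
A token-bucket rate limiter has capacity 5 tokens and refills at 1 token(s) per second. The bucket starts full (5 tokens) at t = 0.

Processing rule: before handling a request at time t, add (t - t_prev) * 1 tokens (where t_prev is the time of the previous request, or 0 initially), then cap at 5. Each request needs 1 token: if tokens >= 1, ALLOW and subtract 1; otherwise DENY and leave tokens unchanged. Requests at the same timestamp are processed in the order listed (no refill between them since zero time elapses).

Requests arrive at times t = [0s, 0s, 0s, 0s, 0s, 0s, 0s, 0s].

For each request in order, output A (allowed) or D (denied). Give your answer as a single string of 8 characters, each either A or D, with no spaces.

Answer: AAAAADDD

Derivation:
Simulating step by step:
  req#1 t=0s: ALLOW
  req#2 t=0s: ALLOW
  req#3 t=0s: ALLOW
  req#4 t=0s: ALLOW
  req#5 t=0s: ALLOW
  req#6 t=0s: DENY
  req#7 t=0s: DENY
  req#8 t=0s: DENY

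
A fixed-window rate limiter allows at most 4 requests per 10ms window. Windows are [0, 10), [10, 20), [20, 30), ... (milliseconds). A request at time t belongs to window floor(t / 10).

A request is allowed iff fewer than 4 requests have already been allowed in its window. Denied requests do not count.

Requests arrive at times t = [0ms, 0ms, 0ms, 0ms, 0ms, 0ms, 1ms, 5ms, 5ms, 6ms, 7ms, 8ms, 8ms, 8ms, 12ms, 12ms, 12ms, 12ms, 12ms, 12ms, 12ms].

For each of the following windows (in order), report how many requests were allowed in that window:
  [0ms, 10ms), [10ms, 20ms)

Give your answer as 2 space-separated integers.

Processing requests:
  req#1 t=0ms (window 0): ALLOW
  req#2 t=0ms (window 0): ALLOW
  req#3 t=0ms (window 0): ALLOW
  req#4 t=0ms (window 0): ALLOW
  req#5 t=0ms (window 0): DENY
  req#6 t=0ms (window 0): DENY
  req#7 t=1ms (window 0): DENY
  req#8 t=5ms (window 0): DENY
  req#9 t=5ms (window 0): DENY
  req#10 t=6ms (window 0): DENY
  req#11 t=7ms (window 0): DENY
  req#12 t=8ms (window 0): DENY
  req#13 t=8ms (window 0): DENY
  req#14 t=8ms (window 0): DENY
  req#15 t=12ms (window 1): ALLOW
  req#16 t=12ms (window 1): ALLOW
  req#17 t=12ms (window 1): ALLOW
  req#18 t=12ms (window 1): ALLOW
  req#19 t=12ms (window 1): DENY
  req#20 t=12ms (window 1): DENY
  req#21 t=12ms (window 1): DENY

Allowed counts by window: 4 4

Answer: 4 4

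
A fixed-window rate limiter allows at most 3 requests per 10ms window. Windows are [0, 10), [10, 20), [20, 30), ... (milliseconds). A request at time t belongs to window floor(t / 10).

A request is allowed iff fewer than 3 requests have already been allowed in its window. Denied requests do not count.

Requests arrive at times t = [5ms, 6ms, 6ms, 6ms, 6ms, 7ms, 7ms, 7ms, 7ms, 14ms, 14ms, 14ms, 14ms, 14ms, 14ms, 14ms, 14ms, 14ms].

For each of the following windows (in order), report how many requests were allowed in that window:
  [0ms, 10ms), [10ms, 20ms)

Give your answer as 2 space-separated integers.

Answer: 3 3

Derivation:
Processing requests:
  req#1 t=5ms (window 0): ALLOW
  req#2 t=6ms (window 0): ALLOW
  req#3 t=6ms (window 0): ALLOW
  req#4 t=6ms (window 0): DENY
  req#5 t=6ms (window 0): DENY
  req#6 t=7ms (window 0): DENY
  req#7 t=7ms (window 0): DENY
  req#8 t=7ms (window 0): DENY
  req#9 t=7ms (window 0): DENY
  req#10 t=14ms (window 1): ALLOW
  req#11 t=14ms (window 1): ALLOW
  req#12 t=14ms (window 1): ALLOW
  req#13 t=14ms (window 1): DENY
  req#14 t=14ms (window 1): DENY
  req#15 t=14ms (window 1): DENY
  req#16 t=14ms (window 1): DENY
  req#17 t=14ms (window 1): DENY
  req#18 t=14ms (window 1): DENY

Allowed counts by window: 3 3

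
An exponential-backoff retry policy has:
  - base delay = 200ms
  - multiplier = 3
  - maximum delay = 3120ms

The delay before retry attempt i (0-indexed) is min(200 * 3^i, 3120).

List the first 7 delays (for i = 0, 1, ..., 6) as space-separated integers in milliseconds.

Computing each delay:
  i=0: min(200*3^0, 3120) = 200
  i=1: min(200*3^1, 3120) = 600
  i=2: min(200*3^2, 3120) = 1800
  i=3: min(200*3^3, 3120) = 3120
  i=4: min(200*3^4, 3120) = 3120
  i=5: min(200*3^5, 3120) = 3120
  i=6: min(200*3^6, 3120) = 3120

Answer: 200 600 1800 3120 3120 3120 3120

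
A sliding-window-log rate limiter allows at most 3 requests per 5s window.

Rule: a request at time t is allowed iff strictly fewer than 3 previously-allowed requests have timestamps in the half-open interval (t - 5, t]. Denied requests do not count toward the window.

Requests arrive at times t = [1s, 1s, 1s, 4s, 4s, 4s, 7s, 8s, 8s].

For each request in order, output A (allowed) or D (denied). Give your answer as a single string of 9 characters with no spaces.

Tracking allowed requests in the window:
  req#1 t=1s: ALLOW
  req#2 t=1s: ALLOW
  req#3 t=1s: ALLOW
  req#4 t=4s: DENY
  req#5 t=4s: DENY
  req#6 t=4s: DENY
  req#7 t=7s: ALLOW
  req#8 t=8s: ALLOW
  req#9 t=8s: ALLOW

Answer: AAADDDAAA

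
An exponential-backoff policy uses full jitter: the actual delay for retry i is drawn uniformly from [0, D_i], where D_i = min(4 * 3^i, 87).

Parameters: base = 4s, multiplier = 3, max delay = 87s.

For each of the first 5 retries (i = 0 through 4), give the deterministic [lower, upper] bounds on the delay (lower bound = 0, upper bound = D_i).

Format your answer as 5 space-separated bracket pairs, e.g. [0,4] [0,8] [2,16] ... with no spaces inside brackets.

Answer: [0,4] [0,12] [0,36] [0,87] [0,87]

Derivation:
Computing bounds per retry:
  i=0: D_i=min(4*3^0,87)=4, bounds=[0,4]
  i=1: D_i=min(4*3^1,87)=12, bounds=[0,12]
  i=2: D_i=min(4*3^2,87)=36, bounds=[0,36]
  i=3: D_i=min(4*3^3,87)=87, bounds=[0,87]
  i=4: D_i=min(4*3^4,87)=87, bounds=[0,87]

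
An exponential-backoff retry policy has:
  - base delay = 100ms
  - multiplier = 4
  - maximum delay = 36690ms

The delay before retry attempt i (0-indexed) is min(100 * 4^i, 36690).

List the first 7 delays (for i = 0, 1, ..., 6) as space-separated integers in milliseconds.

Computing each delay:
  i=0: min(100*4^0, 36690) = 100
  i=1: min(100*4^1, 36690) = 400
  i=2: min(100*4^2, 36690) = 1600
  i=3: min(100*4^3, 36690) = 6400
  i=4: min(100*4^4, 36690) = 25600
  i=5: min(100*4^5, 36690) = 36690
  i=6: min(100*4^6, 36690) = 36690

Answer: 100 400 1600 6400 25600 36690 36690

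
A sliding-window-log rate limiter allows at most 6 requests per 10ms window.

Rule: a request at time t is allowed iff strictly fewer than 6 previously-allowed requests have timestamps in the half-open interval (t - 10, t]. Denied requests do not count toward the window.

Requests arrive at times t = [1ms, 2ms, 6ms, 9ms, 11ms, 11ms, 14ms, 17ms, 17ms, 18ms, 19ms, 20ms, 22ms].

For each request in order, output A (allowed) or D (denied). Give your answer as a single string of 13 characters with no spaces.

Answer: AAAAAAAAADADA

Derivation:
Tracking allowed requests in the window:
  req#1 t=1ms: ALLOW
  req#2 t=2ms: ALLOW
  req#3 t=6ms: ALLOW
  req#4 t=9ms: ALLOW
  req#5 t=11ms: ALLOW
  req#6 t=11ms: ALLOW
  req#7 t=14ms: ALLOW
  req#8 t=17ms: ALLOW
  req#9 t=17ms: ALLOW
  req#10 t=18ms: DENY
  req#11 t=19ms: ALLOW
  req#12 t=20ms: DENY
  req#13 t=22ms: ALLOW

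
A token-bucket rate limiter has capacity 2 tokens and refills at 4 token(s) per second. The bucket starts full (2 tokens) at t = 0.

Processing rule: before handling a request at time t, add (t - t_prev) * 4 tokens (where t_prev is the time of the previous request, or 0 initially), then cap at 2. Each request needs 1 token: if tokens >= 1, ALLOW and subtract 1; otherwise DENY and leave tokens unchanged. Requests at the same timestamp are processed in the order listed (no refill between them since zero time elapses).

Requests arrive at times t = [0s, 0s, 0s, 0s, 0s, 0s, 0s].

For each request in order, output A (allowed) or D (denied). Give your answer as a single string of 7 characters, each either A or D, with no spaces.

Answer: AADDDDD

Derivation:
Simulating step by step:
  req#1 t=0s: ALLOW
  req#2 t=0s: ALLOW
  req#3 t=0s: DENY
  req#4 t=0s: DENY
  req#5 t=0s: DENY
  req#6 t=0s: DENY
  req#7 t=0s: DENY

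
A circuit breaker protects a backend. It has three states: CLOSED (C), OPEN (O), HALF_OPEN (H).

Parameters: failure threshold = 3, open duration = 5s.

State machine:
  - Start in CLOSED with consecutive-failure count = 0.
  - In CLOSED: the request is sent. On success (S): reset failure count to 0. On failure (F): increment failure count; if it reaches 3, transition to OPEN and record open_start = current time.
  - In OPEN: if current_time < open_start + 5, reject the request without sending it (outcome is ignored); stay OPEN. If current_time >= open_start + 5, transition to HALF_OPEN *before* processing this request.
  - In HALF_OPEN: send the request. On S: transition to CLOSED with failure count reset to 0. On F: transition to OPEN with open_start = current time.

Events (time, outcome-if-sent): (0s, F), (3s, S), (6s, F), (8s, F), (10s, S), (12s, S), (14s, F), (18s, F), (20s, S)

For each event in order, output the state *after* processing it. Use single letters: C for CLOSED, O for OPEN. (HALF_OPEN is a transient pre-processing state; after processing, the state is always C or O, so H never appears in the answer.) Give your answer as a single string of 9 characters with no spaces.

Answer: CCCCCCCCC

Derivation:
State after each event:
  event#1 t=0s outcome=F: state=CLOSED
  event#2 t=3s outcome=S: state=CLOSED
  event#3 t=6s outcome=F: state=CLOSED
  event#4 t=8s outcome=F: state=CLOSED
  event#5 t=10s outcome=S: state=CLOSED
  event#6 t=12s outcome=S: state=CLOSED
  event#7 t=14s outcome=F: state=CLOSED
  event#8 t=18s outcome=F: state=CLOSED
  event#9 t=20s outcome=S: state=CLOSED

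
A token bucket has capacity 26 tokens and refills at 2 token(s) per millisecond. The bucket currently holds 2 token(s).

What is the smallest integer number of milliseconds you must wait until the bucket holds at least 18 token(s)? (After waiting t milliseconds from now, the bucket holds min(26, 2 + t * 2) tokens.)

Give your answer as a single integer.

Need 2 + t * 2 >= 18, so t >= 16/2.
Smallest integer t = ceil(16/2) = 8.

Answer: 8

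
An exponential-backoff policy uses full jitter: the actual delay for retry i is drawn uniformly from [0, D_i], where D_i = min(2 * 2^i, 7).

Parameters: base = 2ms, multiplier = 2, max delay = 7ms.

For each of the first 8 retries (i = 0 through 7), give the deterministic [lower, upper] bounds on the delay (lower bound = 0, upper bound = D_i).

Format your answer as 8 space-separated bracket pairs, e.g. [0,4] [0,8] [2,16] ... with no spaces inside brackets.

Answer: [0,2] [0,4] [0,7] [0,7] [0,7] [0,7] [0,7] [0,7]

Derivation:
Computing bounds per retry:
  i=0: D_i=min(2*2^0,7)=2, bounds=[0,2]
  i=1: D_i=min(2*2^1,7)=4, bounds=[0,4]
  i=2: D_i=min(2*2^2,7)=7, bounds=[0,7]
  i=3: D_i=min(2*2^3,7)=7, bounds=[0,7]
  i=4: D_i=min(2*2^4,7)=7, bounds=[0,7]
  i=5: D_i=min(2*2^5,7)=7, bounds=[0,7]
  i=6: D_i=min(2*2^6,7)=7, bounds=[0,7]
  i=7: D_i=min(2*2^7,7)=7, bounds=[0,7]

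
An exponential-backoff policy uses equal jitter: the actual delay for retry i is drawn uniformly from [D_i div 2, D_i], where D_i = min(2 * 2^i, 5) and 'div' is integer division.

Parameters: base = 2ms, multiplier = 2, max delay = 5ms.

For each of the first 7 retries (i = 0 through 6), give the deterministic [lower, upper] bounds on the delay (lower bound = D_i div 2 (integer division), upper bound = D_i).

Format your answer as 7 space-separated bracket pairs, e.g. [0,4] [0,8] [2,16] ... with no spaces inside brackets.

Computing bounds per retry:
  i=0: D_i=min(2*2^0,5)=2, bounds=[1,2]
  i=1: D_i=min(2*2^1,5)=4, bounds=[2,4]
  i=2: D_i=min(2*2^2,5)=5, bounds=[2,5]
  i=3: D_i=min(2*2^3,5)=5, bounds=[2,5]
  i=4: D_i=min(2*2^4,5)=5, bounds=[2,5]
  i=5: D_i=min(2*2^5,5)=5, bounds=[2,5]
  i=6: D_i=min(2*2^6,5)=5, bounds=[2,5]

Answer: [1,2] [2,4] [2,5] [2,5] [2,5] [2,5] [2,5]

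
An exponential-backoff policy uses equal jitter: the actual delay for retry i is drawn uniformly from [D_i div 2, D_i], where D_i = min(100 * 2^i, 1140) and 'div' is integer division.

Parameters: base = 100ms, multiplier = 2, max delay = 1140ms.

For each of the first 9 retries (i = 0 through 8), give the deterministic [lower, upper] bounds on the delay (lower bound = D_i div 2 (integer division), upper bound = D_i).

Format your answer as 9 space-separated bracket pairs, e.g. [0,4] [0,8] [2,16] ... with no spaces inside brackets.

Computing bounds per retry:
  i=0: D_i=min(100*2^0,1140)=100, bounds=[50,100]
  i=1: D_i=min(100*2^1,1140)=200, bounds=[100,200]
  i=2: D_i=min(100*2^2,1140)=400, bounds=[200,400]
  i=3: D_i=min(100*2^3,1140)=800, bounds=[400,800]
  i=4: D_i=min(100*2^4,1140)=1140, bounds=[570,1140]
  i=5: D_i=min(100*2^5,1140)=1140, bounds=[570,1140]
  i=6: D_i=min(100*2^6,1140)=1140, bounds=[570,1140]
  i=7: D_i=min(100*2^7,1140)=1140, bounds=[570,1140]
  i=8: D_i=min(100*2^8,1140)=1140, bounds=[570,1140]

Answer: [50,100] [100,200] [200,400] [400,800] [570,1140] [570,1140] [570,1140] [570,1140] [570,1140]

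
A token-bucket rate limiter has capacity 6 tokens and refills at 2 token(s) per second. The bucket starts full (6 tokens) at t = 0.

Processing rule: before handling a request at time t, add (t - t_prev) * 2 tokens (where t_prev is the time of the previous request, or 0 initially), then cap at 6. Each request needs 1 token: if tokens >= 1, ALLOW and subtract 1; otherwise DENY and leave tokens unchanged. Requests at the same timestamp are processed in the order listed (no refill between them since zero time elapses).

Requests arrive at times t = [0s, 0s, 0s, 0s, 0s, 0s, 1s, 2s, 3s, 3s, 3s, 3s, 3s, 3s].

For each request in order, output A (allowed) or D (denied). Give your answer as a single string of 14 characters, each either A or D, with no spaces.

Answer: AAAAAAAAAAAADD

Derivation:
Simulating step by step:
  req#1 t=0s: ALLOW
  req#2 t=0s: ALLOW
  req#3 t=0s: ALLOW
  req#4 t=0s: ALLOW
  req#5 t=0s: ALLOW
  req#6 t=0s: ALLOW
  req#7 t=1s: ALLOW
  req#8 t=2s: ALLOW
  req#9 t=3s: ALLOW
  req#10 t=3s: ALLOW
  req#11 t=3s: ALLOW
  req#12 t=3s: ALLOW
  req#13 t=3s: DENY
  req#14 t=3s: DENY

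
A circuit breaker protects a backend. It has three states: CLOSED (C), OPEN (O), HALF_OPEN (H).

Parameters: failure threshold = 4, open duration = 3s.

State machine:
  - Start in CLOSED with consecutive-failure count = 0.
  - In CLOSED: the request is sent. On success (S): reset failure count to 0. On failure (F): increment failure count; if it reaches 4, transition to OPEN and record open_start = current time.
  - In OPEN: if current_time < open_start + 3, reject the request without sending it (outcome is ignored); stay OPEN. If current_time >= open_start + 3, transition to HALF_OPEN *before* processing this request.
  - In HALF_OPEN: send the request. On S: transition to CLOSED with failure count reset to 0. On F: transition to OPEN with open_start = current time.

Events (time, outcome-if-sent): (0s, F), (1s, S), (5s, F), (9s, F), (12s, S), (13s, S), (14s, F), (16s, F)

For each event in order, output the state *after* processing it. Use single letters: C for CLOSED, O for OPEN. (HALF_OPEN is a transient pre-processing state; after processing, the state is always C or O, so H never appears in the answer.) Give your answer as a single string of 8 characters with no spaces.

State after each event:
  event#1 t=0s outcome=F: state=CLOSED
  event#2 t=1s outcome=S: state=CLOSED
  event#3 t=5s outcome=F: state=CLOSED
  event#4 t=9s outcome=F: state=CLOSED
  event#5 t=12s outcome=S: state=CLOSED
  event#6 t=13s outcome=S: state=CLOSED
  event#7 t=14s outcome=F: state=CLOSED
  event#8 t=16s outcome=F: state=CLOSED

Answer: CCCCCCCC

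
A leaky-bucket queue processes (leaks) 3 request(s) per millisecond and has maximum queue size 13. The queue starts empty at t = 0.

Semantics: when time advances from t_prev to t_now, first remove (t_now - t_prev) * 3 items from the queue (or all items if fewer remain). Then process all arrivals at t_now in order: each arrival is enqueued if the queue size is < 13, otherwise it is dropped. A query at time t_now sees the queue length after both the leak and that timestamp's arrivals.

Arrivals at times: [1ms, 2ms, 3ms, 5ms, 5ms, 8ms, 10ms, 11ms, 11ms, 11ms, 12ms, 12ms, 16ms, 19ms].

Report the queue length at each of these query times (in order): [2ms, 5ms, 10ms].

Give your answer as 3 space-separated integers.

Answer: 1 2 1

Derivation:
Queue lengths at query times:
  query t=2ms: backlog = 1
  query t=5ms: backlog = 2
  query t=10ms: backlog = 1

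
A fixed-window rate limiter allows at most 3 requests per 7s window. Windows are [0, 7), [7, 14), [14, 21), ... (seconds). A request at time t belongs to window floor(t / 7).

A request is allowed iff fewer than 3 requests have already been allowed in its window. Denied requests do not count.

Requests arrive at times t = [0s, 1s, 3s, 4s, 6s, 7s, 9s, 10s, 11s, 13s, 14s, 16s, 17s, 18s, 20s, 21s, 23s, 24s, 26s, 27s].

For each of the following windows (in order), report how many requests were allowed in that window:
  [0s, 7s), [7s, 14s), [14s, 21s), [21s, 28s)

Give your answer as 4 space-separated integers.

Answer: 3 3 3 3

Derivation:
Processing requests:
  req#1 t=0s (window 0): ALLOW
  req#2 t=1s (window 0): ALLOW
  req#3 t=3s (window 0): ALLOW
  req#4 t=4s (window 0): DENY
  req#5 t=6s (window 0): DENY
  req#6 t=7s (window 1): ALLOW
  req#7 t=9s (window 1): ALLOW
  req#8 t=10s (window 1): ALLOW
  req#9 t=11s (window 1): DENY
  req#10 t=13s (window 1): DENY
  req#11 t=14s (window 2): ALLOW
  req#12 t=16s (window 2): ALLOW
  req#13 t=17s (window 2): ALLOW
  req#14 t=18s (window 2): DENY
  req#15 t=20s (window 2): DENY
  req#16 t=21s (window 3): ALLOW
  req#17 t=23s (window 3): ALLOW
  req#18 t=24s (window 3): ALLOW
  req#19 t=26s (window 3): DENY
  req#20 t=27s (window 3): DENY

Allowed counts by window: 3 3 3 3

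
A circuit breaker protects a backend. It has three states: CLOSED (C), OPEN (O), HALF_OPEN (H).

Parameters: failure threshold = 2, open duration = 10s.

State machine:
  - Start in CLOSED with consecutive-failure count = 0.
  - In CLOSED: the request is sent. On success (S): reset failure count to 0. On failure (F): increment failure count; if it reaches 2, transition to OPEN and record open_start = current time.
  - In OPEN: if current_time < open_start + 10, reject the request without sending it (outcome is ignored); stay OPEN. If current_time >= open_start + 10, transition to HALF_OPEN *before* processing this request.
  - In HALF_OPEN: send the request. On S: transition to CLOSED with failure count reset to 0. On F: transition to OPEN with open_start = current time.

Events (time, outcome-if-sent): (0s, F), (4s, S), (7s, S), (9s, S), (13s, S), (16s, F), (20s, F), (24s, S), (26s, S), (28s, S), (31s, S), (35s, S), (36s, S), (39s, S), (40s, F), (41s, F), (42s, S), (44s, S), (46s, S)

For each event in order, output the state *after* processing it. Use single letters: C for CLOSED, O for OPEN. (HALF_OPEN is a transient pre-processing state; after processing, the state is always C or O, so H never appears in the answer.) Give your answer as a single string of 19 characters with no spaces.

Answer: CCCCCCOOOOCCCCCOOOO

Derivation:
State after each event:
  event#1 t=0s outcome=F: state=CLOSED
  event#2 t=4s outcome=S: state=CLOSED
  event#3 t=7s outcome=S: state=CLOSED
  event#4 t=9s outcome=S: state=CLOSED
  event#5 t=13s outcome=S: state=CLOSED
  event#6 t=16s outcome=F: state=CLOSED
  event#7 t=20s outcome=F: state=OPEN
  event#8 t=24s outcome=S: state=OPEN
  event#9 t=26s outcome=S: state=OPEN
  event#10 t=28s outcome=S: state=OPEN
  event#11 t=31s outcome=S: state=CLOSED
  event#12 t=35s outcome=S: state=CLOSED
  event#13 t=36s outcome=S: state=CLOSED
  event#14 t=39s outcome=S: state=CLOSED
  event#15 t=40s outcome=F: state=CLOSED
  event#16 t=41s outcome=F: state=OPEN
  event#17 t=42s outcome=S: state=OPEN
  event#18 t=44s outcome=S: state=OPEN
  event#19 t=46s outcome=S: state=OPEN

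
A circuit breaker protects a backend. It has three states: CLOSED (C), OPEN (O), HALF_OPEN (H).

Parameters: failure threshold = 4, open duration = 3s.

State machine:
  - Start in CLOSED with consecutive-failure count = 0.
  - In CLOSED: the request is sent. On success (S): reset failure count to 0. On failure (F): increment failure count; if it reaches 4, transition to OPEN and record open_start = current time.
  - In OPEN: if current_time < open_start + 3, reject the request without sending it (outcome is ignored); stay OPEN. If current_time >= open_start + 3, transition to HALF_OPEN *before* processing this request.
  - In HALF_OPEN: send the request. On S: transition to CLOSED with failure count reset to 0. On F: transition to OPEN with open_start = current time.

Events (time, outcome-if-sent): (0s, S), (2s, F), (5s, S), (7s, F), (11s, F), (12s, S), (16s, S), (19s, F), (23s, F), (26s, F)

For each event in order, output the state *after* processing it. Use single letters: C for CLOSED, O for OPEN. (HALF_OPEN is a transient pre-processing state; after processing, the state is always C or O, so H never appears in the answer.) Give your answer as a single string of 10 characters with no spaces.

Answer: CCCCCCCCCC

Derivation:
State after each event:
  event#1 t=0s outcome=S: state=CLOSED
  event#2 t=2s outcome=F: state=CLOSED
  event#3 t=5s outcome=S: state=CLOSED
  event#4 t=7s outcome=F: state=CLOSED
  event#5 t=11s outcome=F: state=CLOSED
  event#6 t=12s outcome=S: state=CLOSED
  event#7 t=16s outcome=S: state=CLOSED
  event#8 t=19s outcome=F: state=CLOSED
  event#9 t=23s outcome=F: state=CLOSED
  event#10 t=26s outcome=F: state=CLOSED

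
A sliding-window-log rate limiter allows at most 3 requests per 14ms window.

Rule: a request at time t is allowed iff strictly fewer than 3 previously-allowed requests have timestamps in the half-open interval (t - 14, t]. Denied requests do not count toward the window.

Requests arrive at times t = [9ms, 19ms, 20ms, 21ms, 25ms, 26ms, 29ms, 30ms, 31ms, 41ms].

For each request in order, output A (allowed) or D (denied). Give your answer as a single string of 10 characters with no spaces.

Answer: AAADADDDDA

Derivation:
Tracking allowed requests in the window:
  req#1 t=9ms: ALLOW
  req#2 t=19ms: ALLOW
  req#3 t=20ms: ALLOW
  req#4 t=21ms: DENY
  req#5 t=25ms: ALLOW
  req#6 t=26ms: DENY
  req#7 t=29ms: DENY
  req#8 t=30ms: DENY
  req#9 t=31ms: DENY
  req#10 t=41ms: ALLOW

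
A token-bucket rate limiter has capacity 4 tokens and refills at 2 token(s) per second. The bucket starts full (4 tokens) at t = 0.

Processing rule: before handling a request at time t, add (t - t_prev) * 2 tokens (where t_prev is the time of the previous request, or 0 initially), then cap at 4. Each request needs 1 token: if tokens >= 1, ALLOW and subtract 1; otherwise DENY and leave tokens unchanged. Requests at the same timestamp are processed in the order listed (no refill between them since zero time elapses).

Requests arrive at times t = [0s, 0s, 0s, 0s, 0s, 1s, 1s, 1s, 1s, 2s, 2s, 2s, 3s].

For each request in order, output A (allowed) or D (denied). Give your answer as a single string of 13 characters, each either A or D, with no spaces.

Simulating step by step:
  req#1 t=0s: ALLOW
  req#2 t=0s: ALLOW
  req#3 t=0s: ALLOW
  req#4 t=0s: ALLOW
  req#5 t=0s: DENY
  req#6 t=1s: ALLOW
  req#7 t=1s: ALLOW
  req#8 t=1s: DENY
  req#9 t=1s: DENY
  req#10 t=2s: ALLOW
  req#11 t=2s: ALLOW
  req#12 t=2s: DENY
  req#13 t=3s: ALLOW

Answer: AAAADAADDAADA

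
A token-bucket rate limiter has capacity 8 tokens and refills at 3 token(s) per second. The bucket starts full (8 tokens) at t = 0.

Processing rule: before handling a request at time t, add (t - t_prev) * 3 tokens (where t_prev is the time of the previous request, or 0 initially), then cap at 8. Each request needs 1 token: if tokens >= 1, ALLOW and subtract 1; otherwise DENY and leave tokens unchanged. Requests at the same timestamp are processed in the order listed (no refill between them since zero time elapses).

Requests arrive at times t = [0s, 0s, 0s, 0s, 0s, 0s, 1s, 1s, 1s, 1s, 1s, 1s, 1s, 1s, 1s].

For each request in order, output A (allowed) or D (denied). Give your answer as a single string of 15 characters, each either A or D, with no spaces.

Answer: AAAAAAAAAAADDDD

Derivation:
Simulating step by step:
  req#1 t=0s: ALLOW
  req#2 t=0s: ALLOW
  req#3 t=0s: ALLOW
  req#4 t=0s: ALLOW
  req#5 t=0s: ALLOW
  req#6 t=0s: ALLOW
  req#7 t=1s: ALLOW
  req#8 t=1s: ALLOW
  req#9 t=1s: ALLOW
  req#10 t=1s: ALLOW
  req#11 t=1s: ALLOW
  req#12 t=1s: DENY
  req#13 t=1s: DENY
  req#14 t=1s: DENY
  req#15 t=1s: DENY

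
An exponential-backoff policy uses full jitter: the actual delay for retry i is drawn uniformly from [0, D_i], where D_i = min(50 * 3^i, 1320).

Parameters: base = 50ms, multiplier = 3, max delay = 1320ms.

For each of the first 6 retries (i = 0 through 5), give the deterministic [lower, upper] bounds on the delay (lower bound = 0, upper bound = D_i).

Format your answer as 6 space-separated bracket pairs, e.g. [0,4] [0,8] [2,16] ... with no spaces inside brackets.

Answer: [0,50] [0,150] [0,450] [0,1320] [0,1320] [0,1320]

Derivation:
Computing bounds per retry:
  i=0: D_i=min(50*3^0,1320)=50, bounds=[0,50]
  i=1: D_i=min(50*3^1,1320)=150, bounds=[0,150]
  i=2: D_i=min(50*3^2,1320)=450, bounds=[0,450]
  i=3: D_i=min(50*3^3,1320)=1320, bounds=[0,1320]
  i=4: D_i=min(50*3^4,1320)=1320, bounds=[0,1320]
  i=5: D_i=min(50*3^5,1320)=1320, bounds=[0,1320]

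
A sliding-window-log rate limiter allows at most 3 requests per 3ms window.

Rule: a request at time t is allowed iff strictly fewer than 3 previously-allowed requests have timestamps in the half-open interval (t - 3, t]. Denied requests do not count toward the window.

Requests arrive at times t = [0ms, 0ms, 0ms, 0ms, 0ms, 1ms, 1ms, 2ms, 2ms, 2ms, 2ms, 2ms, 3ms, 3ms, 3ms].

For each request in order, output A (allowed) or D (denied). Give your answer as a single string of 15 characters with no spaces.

Tracking allowed requests in the window:
  req#1 t=0ms: ALLOW
  req#2 t=0ms: ALLOW
  req#3 t=0ms: ALLOW
  req#4 t=0ms: DENY
  req#5 t=0ms: DENY
  req#6 t=1ms: DENY
  req#7 t=1ms: DENY
  req#8 t=2ms: DENY
  req#9 t=2ms: DENY
  req#10 t=2ms: DENY
  req#11 t=2ms: DENY
  req#12 t=2ms: DENY
  req#13 t=3ms: ALLOW
  req#14 t=3ms: ALLOW
  req#15 t=3ms: ALLOW

Answer: AAADDDDDDDDDAAA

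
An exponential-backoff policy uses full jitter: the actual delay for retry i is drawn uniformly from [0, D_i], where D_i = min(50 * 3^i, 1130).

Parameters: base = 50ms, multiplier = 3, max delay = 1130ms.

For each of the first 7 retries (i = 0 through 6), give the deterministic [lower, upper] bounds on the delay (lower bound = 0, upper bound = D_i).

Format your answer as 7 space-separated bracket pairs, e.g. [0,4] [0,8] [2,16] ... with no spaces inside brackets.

Answer: [0,50] [0,150] [0,450] [0,1130] [0,1130] [0,1130] [0,1130]

Derivation:
Computing bounds per retry:
  i=0: D_i=min(50*3^0,1130)=50, bounds=[0,50]
  i=1: D_i=min(50*3^1,1130)=150, bounds=[0,150]
  i=2: D_i=min(50*3^2,1130)=450, bounds=[0,450]
  i=3: D_i=min(50*3^3,1130)=1130, bounds=[0,1130]
  i=4: D_i=min(50*3^4,1130)=1130, bounds=[0,1130]
  i=5: D_i=min(50*3^5,1130)=1130, bounds=[0,1130]
  i=6: D_i=min(50*3^6,1130)=1130, bounds=[0,1130]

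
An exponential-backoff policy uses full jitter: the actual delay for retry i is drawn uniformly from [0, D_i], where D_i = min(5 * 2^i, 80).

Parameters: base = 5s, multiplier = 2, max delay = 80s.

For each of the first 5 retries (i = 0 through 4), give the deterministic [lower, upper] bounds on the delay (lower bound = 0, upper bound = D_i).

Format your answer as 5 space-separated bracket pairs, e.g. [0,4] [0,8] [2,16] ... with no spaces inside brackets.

Computing bounds per retry:
  i=0: D_i=min(5*2^0,80)=5, bounds=[0,5]
  i=1: D_i=min(5*2^1,80)=10, bounds=[0,10]
  i=2: D_i=min(5*2^2,80)=20, bounds=[0,20]
  i=3: D_i=min(5*2^3,80)=40, bounds=[0,40]
  i=4: D_i=min(5*2^4,80)=80, bounds=[0,80]

Answer: [0,5] [0,10] [0,20] [0,40] [0,80]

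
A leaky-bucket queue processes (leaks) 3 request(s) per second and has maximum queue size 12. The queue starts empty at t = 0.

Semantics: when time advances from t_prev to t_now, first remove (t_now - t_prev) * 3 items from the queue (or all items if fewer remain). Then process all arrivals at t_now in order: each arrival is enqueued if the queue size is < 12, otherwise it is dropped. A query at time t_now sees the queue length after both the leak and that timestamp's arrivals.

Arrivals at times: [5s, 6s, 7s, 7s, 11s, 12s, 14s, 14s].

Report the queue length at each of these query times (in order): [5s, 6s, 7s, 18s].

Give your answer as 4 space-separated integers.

Queue lengths at query times:
  query t=5s: backlog = 1
  query t=6s: backlog = 1
  query t=7s: backlog = 2
  query t=18s: backlog = 0

Answer: 1 1 2 0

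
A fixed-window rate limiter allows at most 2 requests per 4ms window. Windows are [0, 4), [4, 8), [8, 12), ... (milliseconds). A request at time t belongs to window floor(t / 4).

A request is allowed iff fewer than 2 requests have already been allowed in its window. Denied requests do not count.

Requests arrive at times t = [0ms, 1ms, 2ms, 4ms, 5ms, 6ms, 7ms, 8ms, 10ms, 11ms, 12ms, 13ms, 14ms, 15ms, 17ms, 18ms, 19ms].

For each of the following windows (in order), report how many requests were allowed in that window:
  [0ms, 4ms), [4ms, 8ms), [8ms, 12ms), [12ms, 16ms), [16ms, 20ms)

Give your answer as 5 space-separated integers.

Processing requests:
  req#1 t=0ms (window 0): ALLOW
  req#2 t=1ms (window 0): ALLOW
  req#3 t=2ms (window 0): DENY
  req#4 t=4ms (window 1): ALLOW
  req#5 t=5ms (window 1): ALLOW
  req#6 t=6ms (window 1): DENY
  req#7 t=7ms (window 1): DENY
  req#8 t=8ms (window 2): ALLOW
  req#9 t=10ms (window 2): ALLOW
  req#10 t=11ms (window 2): DENY
  req#11 t=12ms (window 3): ALLOW
  req#12 t=13ms (window 3): ALLOW
  req#13 t=14ms (window 3): DENY
  req#14 t=15ms (window 3): DENY
  req#15 t=17ms (window 4): ALLOW
  req#16 t=18ms (window 4): ALLOW
  req#17 t=19ms (window 4): DENY

Allowed counts by window: 2 2 2 2 2

Answer: 2 2 2 2 2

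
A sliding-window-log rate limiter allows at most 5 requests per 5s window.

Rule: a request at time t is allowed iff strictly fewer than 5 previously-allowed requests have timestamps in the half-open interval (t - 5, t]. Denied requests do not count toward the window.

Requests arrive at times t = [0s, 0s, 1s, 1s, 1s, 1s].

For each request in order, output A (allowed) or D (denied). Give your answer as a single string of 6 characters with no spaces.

Tracking allowed requests in the window:
  req#1 t=0s: ALLOW
  req#2 t=0s: ALLOW
  req#3 t=1s: ALLOW
  req#4 t=1s: ALLOW
  req#5 t=1s: ALLOW
  req#6 t=1s: DENY

Answer: AAAAAD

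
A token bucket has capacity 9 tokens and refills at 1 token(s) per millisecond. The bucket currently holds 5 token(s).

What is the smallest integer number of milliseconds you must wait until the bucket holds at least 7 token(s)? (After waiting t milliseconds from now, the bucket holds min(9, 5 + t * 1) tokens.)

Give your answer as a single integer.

Need 5 + t * 1 >= 7, so t >= 2/1.
Smallest integer t = ceil(2/1) = 2.

Answer: 2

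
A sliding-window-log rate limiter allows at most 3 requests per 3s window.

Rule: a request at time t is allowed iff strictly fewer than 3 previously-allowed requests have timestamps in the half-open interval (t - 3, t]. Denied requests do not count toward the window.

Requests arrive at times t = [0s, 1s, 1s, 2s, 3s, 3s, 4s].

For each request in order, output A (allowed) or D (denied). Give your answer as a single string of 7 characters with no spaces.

Tracking allowed requests in the window:
  req#1 t=0s: ALLOW
  req#2 t=1s: ALLOW
  req#3 t=1s: ALLOW
  req#4 t=2s: DENY
  req#5 t=3s: ALLOW
  req#6 t=3s: DENY
  req#7 t=4s: ALLOW

Answer: AAADADA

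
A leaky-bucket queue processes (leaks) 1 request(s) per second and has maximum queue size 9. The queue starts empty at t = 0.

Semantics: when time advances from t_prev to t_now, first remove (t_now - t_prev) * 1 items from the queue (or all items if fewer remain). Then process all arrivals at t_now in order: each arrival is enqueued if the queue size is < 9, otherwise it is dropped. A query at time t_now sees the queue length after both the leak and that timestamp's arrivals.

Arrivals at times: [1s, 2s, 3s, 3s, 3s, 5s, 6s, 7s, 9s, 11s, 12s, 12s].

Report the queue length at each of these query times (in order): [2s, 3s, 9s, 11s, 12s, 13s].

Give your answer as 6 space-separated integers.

Answer: 1 3 1 1 2 1

Derivation:
Queue lengths at query times:
  query t=2s: backlog = 1
  query t=3s: backlog = 3
  query t=9s: backlog = 1
  query t=11s: backlog = 1
  query t=12s: backlog = 2
  query t=13s: backlog = 1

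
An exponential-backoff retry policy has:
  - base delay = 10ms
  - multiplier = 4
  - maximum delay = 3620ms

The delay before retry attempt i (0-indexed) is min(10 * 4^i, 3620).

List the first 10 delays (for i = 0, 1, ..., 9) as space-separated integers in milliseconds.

Computing each delay:
  i=0: min(10*4^0, 3620) = 10
  i=1: min(10*4^1, 3620) = 40
  i=2: min(10*4^2, 3620) = 160
  i=3: min(10*4^3, 3620) = 640
  i=4: min(10*4^4, 3620) = 2560
  i=5: min(10*4^5, 3620) = 3620
  i=6: min(10*4^6, 3620) = 3620
  i=7: min(10*4^7, 3620) = 3620
  i=8: min(10*4^8, 3620) = 3620
  i=9: min(10*4^9, 3620) = 3620

Answer: 10 40 160 640 2560 3620 3620 3620 3620 3620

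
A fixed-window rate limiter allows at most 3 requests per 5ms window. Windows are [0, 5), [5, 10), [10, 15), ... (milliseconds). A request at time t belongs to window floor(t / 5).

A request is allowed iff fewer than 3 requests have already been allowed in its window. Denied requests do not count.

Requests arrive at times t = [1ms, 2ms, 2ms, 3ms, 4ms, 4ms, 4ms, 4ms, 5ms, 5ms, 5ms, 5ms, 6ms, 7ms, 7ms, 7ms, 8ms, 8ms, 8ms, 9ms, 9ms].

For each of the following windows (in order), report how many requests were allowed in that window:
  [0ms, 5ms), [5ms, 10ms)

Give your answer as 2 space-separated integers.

Processing requests:
  req#1 t=1ms (window 0): ALLOW
  req#2 t=2ms (window 0): ALLOW
  req#3 t=2ms (window 0): ALLOW
  req#4 t=3ms (window 0): DENY
  req#5 t=4ms (window 0): DENY
  req#6 t=4ms (window 0): DENY
  req#7 t=4ms (window 0): DENY
  req#8 t=4ms (window 0): DENY
  req#9 t=5ms (window 1): ALLOW
  req#10 t=5ms (window 1): ALLOW
  req#11 t=5ms (window 1): ALLOW
  req#12 t=5ms (window 1): DENY
  req#13 t=6ms (window 1): DENY
  req#14 t=7ms (window 1): DENY
  req#15 t=7ms (window 1): DENY
  req#16 t=7ms (window 1): DENY
  req#17 t=8ms (window 1): DENY
  req#18 t=8ms (window 1): DENY
  req#19 t=8ms (window 1): DENY
  req#20 t=9ms (window 1): DENY
  req#21 t=9ms (window 1): DENY

Allowed counts by window: 3 3

Answer: 3 3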